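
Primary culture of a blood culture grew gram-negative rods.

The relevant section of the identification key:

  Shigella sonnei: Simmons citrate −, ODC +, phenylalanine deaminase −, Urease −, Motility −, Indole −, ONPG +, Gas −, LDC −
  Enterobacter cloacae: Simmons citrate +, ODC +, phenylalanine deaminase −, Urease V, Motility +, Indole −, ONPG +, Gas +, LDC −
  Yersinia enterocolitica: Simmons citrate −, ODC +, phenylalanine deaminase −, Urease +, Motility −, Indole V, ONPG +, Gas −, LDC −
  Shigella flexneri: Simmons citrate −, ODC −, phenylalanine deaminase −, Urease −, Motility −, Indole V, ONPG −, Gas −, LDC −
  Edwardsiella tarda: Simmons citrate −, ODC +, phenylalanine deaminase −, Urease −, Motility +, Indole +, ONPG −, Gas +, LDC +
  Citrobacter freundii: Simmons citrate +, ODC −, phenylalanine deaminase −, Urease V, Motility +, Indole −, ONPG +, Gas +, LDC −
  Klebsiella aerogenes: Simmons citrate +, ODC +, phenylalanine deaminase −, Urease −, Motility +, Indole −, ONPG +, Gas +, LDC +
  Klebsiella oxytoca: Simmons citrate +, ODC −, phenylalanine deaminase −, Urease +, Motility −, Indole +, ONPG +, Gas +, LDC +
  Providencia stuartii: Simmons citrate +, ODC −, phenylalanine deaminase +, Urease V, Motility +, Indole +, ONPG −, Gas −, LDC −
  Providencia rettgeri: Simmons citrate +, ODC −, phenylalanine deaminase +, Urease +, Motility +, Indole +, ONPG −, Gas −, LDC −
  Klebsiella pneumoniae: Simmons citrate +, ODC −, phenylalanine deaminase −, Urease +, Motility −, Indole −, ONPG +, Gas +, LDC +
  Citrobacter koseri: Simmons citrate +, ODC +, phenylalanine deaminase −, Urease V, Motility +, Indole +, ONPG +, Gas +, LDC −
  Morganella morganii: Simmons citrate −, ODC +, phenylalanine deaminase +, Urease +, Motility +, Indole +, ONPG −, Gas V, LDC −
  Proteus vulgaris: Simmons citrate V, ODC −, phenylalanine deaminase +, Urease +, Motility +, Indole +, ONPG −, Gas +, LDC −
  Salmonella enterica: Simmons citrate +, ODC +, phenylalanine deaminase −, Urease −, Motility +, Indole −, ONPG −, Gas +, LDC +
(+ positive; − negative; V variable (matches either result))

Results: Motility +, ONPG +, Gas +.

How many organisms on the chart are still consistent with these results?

4

Gas +: excludes 5 organisms — 10 left.
Motility +: excludes Klebsiella oxytoca, Klebsiella pneumoniae — 8 left.
ONPG +: excludes Edwardsiella tarda, Morganella morganii, Proteus vulgaris, Salmonella enterica — 4 left.
Still consistent: Citrobacter freundii, Citrobacter koseri, Enterobacter cloacae, Klebsiella aerogenes.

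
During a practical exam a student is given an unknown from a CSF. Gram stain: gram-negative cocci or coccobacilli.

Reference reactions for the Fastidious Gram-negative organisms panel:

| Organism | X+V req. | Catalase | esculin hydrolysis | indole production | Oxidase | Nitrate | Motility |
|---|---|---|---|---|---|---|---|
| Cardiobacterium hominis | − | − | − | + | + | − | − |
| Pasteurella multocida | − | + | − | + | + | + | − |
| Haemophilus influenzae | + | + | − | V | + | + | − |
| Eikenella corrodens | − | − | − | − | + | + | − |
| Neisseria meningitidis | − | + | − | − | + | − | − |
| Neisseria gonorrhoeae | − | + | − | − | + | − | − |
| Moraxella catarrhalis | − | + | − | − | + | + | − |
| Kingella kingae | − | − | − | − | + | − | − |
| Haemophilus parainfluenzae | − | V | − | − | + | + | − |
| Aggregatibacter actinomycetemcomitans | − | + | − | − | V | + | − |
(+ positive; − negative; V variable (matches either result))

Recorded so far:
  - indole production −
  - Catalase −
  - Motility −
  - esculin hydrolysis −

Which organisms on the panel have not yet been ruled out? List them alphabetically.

Motility −: all 10 remaining candidates are consistent.
indole production −: excludes Cardiobacterium hominis, Pasteurella multocida — 8 left.
esculin hydrolysis −: all 8 remaining candidates are consistent.
Catalase −: excludes 5 organisms — 3 left.

Eikenella corrodens, Haemophilus parainfluenzae, Kingella kingae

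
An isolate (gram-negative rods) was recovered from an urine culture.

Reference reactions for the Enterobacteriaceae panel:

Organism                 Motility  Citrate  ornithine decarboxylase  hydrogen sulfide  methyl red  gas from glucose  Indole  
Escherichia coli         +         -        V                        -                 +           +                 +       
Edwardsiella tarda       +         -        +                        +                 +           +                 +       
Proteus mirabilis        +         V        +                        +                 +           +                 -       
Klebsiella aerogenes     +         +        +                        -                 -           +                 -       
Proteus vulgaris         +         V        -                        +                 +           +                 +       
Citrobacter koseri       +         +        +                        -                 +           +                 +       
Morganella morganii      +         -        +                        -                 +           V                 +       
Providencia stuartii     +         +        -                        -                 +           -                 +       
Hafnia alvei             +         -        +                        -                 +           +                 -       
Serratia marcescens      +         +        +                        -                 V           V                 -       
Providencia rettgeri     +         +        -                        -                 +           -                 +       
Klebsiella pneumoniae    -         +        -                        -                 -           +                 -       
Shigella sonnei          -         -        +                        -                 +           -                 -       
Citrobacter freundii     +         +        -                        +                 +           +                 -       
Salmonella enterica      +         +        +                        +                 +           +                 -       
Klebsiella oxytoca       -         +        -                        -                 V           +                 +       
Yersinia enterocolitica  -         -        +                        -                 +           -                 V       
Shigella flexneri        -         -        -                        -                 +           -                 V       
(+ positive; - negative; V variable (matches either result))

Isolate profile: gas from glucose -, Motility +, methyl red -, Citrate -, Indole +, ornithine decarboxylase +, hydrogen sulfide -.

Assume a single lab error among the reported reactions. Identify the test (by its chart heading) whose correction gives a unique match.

As reported, no row in the chart matches all 7 reactions.
Reversing Indole → still no organism matches.
Reversing gas from glucose → still no organism matches.
Reversing Motility → still no organism matches.
Reversing ornithine decarboxylase → still no organism matches.
Reversing methyl red (to +) → unique match: Morganella morganii.
Reversing Citrate → still no organism matches.
Reversing hydrogen sulfide → still no organism matches.

methyl red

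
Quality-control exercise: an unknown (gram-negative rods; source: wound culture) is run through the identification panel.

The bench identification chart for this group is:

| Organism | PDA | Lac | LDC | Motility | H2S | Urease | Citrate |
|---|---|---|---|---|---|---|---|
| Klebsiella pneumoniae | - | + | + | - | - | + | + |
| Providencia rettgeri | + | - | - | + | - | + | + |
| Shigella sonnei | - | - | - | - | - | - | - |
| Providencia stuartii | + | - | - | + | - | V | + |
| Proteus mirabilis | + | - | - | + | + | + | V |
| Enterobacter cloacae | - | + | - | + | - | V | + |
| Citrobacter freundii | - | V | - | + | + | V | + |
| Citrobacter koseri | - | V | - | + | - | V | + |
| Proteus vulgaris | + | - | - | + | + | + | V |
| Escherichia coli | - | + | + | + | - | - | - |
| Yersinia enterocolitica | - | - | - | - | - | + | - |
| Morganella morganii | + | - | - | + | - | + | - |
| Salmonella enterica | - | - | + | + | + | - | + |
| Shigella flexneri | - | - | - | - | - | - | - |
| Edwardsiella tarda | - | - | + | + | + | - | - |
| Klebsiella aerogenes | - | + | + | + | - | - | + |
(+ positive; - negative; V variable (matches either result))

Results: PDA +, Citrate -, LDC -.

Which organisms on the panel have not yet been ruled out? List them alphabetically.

PDA +: excludes 11 organisms — 5 left.
Citrate -: excludes Providencia rettgeri, Providencia stuartii — 3 left.
LDC -: all 3 remaining candidates are consistent.

Morganella morganii, Proteus mirabilis, Proteus vulgaris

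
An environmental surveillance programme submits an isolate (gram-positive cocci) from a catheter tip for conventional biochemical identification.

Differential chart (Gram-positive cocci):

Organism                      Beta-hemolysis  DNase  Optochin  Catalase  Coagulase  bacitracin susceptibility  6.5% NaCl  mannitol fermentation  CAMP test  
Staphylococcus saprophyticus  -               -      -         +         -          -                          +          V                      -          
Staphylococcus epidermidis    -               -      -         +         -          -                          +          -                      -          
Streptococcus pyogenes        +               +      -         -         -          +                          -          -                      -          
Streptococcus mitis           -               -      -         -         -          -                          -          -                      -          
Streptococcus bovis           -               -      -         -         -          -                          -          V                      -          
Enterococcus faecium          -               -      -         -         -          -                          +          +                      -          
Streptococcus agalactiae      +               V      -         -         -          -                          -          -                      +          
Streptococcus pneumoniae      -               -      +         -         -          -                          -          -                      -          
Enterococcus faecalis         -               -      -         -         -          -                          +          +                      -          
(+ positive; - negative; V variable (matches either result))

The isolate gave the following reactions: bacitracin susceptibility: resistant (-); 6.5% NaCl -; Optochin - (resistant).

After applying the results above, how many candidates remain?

3

Optochin -: excludes Streptococcus pneumoniae — 8 left.
bacitracin susceptibility -: excludes Streptococcus pyogenes — 7 left.
6.5% NaCl -: excludes Staphylococcus saprophyticus, Staphylococcus epidermidis, Enterococcus faecium, Enterococcus faecalis — 3 left.
Still consistent: Streptococcus agalactiae, Streptococcus bovis, Streptococcus mitis.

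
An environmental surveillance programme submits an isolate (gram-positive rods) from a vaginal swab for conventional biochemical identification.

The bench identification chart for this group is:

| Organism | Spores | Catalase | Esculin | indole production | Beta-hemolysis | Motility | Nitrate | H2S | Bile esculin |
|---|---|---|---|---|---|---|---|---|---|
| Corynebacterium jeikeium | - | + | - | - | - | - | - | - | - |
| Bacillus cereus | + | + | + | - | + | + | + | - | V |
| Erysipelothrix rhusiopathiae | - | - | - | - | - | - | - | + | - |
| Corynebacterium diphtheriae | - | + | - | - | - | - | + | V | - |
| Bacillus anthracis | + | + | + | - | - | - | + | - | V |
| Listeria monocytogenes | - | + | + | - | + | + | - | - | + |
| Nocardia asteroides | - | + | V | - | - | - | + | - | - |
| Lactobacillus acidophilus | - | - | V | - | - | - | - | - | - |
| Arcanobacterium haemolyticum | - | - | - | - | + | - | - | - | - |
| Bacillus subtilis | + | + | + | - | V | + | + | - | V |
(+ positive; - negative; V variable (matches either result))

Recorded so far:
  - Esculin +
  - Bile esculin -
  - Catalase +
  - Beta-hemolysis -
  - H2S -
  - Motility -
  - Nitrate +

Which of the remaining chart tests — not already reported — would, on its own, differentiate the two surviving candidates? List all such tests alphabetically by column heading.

Nitrate +: excludes 5 organisms — 5 left.
Esculin +: excludes Corynebacterium diphtheriae — 4 left.
Beta-hemolysis -: excludes Bacillus cereus — 3 left.
Catalase +: all 3 remaining candidates are consistent.
H2S -: all 3 remaining candidates are consistent.
Bile esculin -: all 3 remaining candidates are consistent.
Motility -: excludes Bacillus subtilis — 2 left.
Two candidates remain: Bacillus anthracis and Nocardia asteroides.
  Spores: Bacillus anthracis +, Nocardia asteroides - — discriminates.
  indole production: - vs - — same for both, does not separate.

Spores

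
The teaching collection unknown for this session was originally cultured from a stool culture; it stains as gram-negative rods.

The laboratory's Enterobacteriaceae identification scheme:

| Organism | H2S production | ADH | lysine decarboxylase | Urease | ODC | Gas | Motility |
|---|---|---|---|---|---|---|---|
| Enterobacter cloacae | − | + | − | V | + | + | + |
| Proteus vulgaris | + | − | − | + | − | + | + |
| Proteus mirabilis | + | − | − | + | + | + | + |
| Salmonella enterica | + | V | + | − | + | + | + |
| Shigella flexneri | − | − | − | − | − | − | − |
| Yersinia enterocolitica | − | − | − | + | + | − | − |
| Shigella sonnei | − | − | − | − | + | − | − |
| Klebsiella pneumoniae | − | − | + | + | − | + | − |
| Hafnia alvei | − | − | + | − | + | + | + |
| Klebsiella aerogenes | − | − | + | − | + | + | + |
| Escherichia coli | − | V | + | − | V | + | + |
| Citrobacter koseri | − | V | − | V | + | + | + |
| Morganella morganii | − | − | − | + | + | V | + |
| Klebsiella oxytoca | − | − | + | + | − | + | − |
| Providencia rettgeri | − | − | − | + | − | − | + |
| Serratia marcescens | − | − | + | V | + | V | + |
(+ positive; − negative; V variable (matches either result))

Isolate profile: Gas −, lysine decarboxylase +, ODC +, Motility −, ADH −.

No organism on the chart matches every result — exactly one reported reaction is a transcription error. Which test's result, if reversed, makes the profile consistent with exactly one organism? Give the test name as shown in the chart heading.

As reported, no row in the chart matches all 5 reactions.
Reversing ADH → still no organism matches.
Reversing Gas → still no organism matches.
Reversing ODC → still no organism matches.
Reversing Motility (to +) → unique match: Serratia marcescens.
Reversing lysine decarboxylase → 2 organisms match (not unique).

Motility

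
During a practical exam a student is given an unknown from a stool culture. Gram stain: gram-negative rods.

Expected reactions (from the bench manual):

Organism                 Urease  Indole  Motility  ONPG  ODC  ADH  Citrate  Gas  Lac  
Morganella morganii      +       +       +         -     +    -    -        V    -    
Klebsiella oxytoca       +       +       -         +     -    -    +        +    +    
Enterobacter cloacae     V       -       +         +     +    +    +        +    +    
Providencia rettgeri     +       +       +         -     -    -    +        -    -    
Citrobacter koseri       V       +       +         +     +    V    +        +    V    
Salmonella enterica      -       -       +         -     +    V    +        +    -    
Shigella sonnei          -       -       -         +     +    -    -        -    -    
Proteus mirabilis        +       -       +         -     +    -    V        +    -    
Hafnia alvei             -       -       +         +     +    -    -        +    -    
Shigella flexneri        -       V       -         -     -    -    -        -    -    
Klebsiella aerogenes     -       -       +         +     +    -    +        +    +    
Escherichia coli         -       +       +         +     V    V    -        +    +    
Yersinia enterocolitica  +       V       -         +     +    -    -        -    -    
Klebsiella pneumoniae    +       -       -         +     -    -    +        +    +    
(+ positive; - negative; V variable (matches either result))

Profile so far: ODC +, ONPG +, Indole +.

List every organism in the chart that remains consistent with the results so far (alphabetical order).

ONPG +: excludes 5 organisms — 9 left.
Indole +: excludes 5 organisms — 4 left.
ODC +: excludes Klebsiella oxytoca — 3 left.

Citrobacter koseri, Escherichia coli, Yersinia enterocolitica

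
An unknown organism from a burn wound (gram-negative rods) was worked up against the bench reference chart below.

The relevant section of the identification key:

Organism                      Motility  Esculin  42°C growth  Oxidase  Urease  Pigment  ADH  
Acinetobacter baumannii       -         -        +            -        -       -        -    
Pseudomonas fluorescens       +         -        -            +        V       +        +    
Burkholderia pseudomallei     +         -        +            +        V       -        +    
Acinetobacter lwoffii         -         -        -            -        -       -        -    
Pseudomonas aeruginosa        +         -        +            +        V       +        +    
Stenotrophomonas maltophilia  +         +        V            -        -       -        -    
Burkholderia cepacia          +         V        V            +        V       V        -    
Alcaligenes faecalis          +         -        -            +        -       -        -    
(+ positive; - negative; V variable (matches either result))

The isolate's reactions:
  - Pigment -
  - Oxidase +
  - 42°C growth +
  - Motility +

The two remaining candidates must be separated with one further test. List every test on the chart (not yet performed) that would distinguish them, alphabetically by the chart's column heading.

Oxidase +: excludes Acinetobacter baumannii, Acinetobacter lwoffii, Stenotrophomonas maltophilia — 5 left.
Pigment -: excludes Pseudomonas fluorescens, Pseudomonas aeruginosa — 3 left.
Motility +: all 3 remaining candidates are consistent.
42°C growth +: excludes Alcaligenes faecalis — 2 left.
Two candidates remain: Burkholderia cepacia and Burkholderia pseudomallei.
  Esculin: V vs - — variable for at least one, does not separate.
  Urease: V vs V — variable for at least one, does not separate.
  ADH: Burkholderia cepacia -, Burkholderia pseudomallei + — discriminates.

ADH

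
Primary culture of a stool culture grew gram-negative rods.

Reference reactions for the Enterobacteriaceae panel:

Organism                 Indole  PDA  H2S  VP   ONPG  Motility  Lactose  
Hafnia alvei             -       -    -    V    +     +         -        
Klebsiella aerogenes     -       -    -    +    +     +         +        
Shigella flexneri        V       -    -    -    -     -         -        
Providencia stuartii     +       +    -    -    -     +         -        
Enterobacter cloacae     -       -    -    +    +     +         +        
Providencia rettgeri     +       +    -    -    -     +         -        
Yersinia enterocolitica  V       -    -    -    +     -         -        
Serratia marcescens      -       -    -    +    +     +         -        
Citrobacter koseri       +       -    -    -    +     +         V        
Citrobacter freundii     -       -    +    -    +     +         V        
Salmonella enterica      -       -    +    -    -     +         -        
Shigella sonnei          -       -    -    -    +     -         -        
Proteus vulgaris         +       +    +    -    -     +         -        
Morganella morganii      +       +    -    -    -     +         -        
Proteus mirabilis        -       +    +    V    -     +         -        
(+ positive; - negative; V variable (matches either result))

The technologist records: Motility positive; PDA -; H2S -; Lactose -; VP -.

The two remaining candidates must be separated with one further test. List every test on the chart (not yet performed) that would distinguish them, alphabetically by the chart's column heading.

Indole

VP -: excludes Klebsiella aerogenes, Enterobacter cloacae, Serratia marcescens — 12 left.
Lactose -: all 12 remaining candidates are consistent.
Motility +: excludes Shigella flexneri, Yersinia enterocolitica, Shigella sonnei — 9 left.
PDA -: excludes 5 organisms — 4 left.
H2S -: excludes Citrobacter freundii, Salmonella enterica — 2 left.
Two candidates remain: Citrobacter koseri and Hafnia alvei.
  Indole: Citrobacter koseri +, Hafnia alvei - — discriminates.
  ONPG: + vs + — same for both, does not separate.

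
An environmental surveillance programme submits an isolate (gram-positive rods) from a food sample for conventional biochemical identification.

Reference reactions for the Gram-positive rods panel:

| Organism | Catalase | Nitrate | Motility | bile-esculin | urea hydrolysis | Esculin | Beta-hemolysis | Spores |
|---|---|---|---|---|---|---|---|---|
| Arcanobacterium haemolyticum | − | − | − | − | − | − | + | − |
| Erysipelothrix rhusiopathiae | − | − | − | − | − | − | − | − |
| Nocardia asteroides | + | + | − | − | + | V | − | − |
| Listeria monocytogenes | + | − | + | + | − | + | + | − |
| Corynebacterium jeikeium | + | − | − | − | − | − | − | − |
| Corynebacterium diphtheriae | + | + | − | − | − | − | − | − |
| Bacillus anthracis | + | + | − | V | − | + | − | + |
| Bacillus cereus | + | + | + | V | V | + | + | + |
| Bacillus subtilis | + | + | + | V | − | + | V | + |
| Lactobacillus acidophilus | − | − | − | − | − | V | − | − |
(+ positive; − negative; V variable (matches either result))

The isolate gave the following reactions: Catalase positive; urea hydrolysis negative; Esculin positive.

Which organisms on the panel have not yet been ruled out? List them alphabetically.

Catalase +: excludes Arcanobacterium haemolyticum, Erysipelothrix rhusiopathiae, Lactobacillus acidophilus — 7 left.
urea hydrolysis −: excludes Nocardia asteroides — 6 left.
Esculin +: excludes Corynebacterium jeikeium, Corynebacterium diphtheriae — 4 left.

Bacillus anthracis, Bacillus cereus, Bacillus subtilis, Listeria monocytogenes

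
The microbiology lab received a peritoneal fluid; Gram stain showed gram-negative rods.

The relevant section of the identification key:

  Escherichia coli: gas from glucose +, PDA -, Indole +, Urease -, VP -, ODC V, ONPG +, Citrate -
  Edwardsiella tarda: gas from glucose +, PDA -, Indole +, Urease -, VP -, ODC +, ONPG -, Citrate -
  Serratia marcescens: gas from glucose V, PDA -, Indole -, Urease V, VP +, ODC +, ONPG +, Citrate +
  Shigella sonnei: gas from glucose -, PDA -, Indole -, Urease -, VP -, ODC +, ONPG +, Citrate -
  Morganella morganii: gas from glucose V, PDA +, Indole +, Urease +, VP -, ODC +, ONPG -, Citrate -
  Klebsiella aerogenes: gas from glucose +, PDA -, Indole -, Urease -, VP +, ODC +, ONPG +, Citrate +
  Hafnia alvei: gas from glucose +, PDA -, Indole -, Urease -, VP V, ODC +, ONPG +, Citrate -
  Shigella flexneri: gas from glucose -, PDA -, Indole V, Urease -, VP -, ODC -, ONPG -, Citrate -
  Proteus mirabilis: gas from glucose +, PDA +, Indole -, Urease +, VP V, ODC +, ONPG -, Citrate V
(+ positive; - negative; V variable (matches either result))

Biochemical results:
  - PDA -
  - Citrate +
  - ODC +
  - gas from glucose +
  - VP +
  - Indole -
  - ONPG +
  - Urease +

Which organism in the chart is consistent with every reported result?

VP +: excludes 5 organisms — 4 left.
Citrate +: excludes Hafnia alvei — 3 left.
ODC +: all 3 remaining candidates are consistent.
ONPG +: excludes Proteus mirabilis — 2 left.
Urease +: excludes Klebsiella aerogenes — 1 left.
gas from glucose +: the one remaining candidate is consistent.
Indole -: the one remaining candidate is consistent.
PDA -: the one remaining candidate is consistent.

Serratia marcescens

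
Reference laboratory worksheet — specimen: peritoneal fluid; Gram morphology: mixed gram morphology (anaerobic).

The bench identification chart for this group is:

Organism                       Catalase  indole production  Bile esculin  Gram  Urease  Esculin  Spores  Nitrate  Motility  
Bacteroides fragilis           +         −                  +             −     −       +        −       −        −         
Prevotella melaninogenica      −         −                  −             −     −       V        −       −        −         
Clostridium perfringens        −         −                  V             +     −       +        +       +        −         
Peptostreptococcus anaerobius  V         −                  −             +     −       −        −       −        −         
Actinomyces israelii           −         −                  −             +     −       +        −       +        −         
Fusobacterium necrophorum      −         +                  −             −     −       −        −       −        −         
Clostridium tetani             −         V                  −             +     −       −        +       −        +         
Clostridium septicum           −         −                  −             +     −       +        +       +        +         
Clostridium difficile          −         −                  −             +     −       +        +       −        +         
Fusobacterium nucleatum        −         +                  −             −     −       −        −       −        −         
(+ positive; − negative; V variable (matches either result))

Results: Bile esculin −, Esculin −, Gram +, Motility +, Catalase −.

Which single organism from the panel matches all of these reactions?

Clostridium tetani

Catalase −: excludes Bacteroides fragilis — 9 left.
Esculin −: excludes Clostridium perfringens, Actinomyces israelii, Clostridium septicum, Clostridium difficile — 5 left.
Motility +: excludes Prevotella melaninogenica, Peptostreptococcus anaerobius, Fusobacterium necrophorum, Fusobacterium nucleatum — 1 left.
Bile esculin −: the one remaining candidate is consistent.
Gram +: the one remaining candidate is consistent.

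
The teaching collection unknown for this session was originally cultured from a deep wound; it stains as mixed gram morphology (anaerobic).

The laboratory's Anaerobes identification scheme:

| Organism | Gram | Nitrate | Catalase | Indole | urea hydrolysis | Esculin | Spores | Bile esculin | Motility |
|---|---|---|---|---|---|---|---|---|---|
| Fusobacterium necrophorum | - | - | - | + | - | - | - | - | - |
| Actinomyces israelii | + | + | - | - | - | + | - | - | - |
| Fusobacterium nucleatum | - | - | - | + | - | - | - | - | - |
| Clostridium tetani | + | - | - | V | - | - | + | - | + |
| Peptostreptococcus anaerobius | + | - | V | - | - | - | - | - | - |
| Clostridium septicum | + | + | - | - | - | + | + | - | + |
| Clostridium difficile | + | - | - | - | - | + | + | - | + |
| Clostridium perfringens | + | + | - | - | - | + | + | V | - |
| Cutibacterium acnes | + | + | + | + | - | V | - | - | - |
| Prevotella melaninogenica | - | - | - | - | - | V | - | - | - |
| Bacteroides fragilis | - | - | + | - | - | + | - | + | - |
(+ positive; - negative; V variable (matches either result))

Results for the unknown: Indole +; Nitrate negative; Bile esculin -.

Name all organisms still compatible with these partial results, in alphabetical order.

Clostridium tetani, Fusobacterium necrophorum, Fusobacterium nucleatum

Nitrate -: excludes Actinomyces israelii, Clostridium septicum, Clostridium perfringens, Cutibacterium acnes — 7 left.
Bile esculin -: excludes Bacteroides fragilis — 6 left.
Indole +: excludes Peptostreptococcus anaerobius, Clostridium difficile, Prevotella melaninogenica — 3 left.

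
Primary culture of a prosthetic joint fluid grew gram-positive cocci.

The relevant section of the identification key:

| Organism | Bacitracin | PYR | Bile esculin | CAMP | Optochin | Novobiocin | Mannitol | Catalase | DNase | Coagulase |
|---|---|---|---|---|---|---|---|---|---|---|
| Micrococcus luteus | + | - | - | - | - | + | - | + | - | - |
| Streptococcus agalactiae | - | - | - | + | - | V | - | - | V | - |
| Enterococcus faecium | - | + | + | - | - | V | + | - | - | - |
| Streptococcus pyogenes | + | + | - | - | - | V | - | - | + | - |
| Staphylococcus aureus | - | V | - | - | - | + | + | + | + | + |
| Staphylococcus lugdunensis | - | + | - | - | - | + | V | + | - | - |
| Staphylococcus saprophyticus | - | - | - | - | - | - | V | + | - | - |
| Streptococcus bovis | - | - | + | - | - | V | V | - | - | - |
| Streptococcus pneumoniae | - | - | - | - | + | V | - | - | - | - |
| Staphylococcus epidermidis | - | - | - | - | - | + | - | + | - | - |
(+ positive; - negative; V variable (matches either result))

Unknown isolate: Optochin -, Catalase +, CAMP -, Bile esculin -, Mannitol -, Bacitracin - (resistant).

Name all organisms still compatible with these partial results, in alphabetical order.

Staphylococcus epidermidis, Staphylococcus lugdunensis, Staphylococcus saprophyticus

Mannitol -: excludes Enterococcus faecium, Staphylococcus aureus — 8 left.
Optochin -: excludes Streptococcus pneumoniae — 7 left.
Bile esculin -: excludes Streptococcus bovis — 6 left.
Catalase +: excludes Streptococcus agalactiae, Streptococcus pyogenes — 4 left.
CAMP -: all 4 remaining candidates are consistent.
Bacitracin -: excludes Micrococcus luteus — 3 left.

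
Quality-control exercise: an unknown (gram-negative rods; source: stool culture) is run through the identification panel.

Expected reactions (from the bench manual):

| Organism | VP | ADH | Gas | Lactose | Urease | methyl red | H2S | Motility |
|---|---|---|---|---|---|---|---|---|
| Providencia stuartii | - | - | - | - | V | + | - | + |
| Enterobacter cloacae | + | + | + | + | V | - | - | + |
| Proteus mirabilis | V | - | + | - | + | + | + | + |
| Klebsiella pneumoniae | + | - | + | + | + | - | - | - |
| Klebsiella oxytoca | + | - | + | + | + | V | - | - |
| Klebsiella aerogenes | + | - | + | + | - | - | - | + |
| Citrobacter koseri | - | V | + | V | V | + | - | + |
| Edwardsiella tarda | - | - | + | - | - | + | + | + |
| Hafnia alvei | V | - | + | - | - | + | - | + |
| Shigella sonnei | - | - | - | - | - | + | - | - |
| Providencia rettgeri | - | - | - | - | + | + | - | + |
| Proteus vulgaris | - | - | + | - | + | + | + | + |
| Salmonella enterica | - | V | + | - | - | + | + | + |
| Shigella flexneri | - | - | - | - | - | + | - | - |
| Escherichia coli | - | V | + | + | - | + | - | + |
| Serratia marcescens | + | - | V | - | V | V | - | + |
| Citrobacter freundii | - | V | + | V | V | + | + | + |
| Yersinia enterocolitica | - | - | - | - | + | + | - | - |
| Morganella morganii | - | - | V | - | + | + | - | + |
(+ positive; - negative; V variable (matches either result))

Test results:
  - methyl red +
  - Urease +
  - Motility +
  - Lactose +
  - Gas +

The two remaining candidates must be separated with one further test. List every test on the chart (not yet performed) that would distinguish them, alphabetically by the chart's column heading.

H2S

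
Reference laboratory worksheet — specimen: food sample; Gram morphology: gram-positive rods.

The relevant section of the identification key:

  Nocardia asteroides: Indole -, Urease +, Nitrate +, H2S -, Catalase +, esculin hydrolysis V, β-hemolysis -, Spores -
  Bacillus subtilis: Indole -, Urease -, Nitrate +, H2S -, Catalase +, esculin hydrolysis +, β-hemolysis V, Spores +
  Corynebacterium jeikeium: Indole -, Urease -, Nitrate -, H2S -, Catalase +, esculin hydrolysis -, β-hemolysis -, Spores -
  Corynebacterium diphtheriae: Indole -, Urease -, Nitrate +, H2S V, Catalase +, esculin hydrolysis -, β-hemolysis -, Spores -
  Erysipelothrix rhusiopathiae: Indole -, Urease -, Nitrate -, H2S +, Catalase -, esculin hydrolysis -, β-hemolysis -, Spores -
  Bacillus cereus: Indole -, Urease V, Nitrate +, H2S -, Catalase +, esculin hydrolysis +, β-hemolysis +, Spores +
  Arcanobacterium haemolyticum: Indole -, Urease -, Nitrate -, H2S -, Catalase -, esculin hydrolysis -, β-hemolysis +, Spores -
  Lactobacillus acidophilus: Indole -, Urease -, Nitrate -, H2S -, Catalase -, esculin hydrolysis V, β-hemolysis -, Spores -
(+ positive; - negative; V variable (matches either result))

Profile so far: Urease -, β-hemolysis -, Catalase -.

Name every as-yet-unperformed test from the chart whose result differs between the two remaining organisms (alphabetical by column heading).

H2S

Catalase -: excludes 5 organisms — 3 left.
β-hemolysis -: excludes Arcanobacterium haemolyticum — 2 left.
Urease -: all 2 remaining candidates are consistent.
Two candidates remain: Erysipelothrix rhusiopathiae and Lactobacillus acidophilus.
  Indole: - vs - — same for both, does not separate.
  Nitrate: - vs - — same for both, does not separate.
  H2S: Erysipelothrix rhusiopathiae +, Lactobacillus acidophilus - — discriminates.
  esculin hydrolysis: - vs V — variable for at least one, does not separate.
  Spores: - vs - — same for both, does not separate.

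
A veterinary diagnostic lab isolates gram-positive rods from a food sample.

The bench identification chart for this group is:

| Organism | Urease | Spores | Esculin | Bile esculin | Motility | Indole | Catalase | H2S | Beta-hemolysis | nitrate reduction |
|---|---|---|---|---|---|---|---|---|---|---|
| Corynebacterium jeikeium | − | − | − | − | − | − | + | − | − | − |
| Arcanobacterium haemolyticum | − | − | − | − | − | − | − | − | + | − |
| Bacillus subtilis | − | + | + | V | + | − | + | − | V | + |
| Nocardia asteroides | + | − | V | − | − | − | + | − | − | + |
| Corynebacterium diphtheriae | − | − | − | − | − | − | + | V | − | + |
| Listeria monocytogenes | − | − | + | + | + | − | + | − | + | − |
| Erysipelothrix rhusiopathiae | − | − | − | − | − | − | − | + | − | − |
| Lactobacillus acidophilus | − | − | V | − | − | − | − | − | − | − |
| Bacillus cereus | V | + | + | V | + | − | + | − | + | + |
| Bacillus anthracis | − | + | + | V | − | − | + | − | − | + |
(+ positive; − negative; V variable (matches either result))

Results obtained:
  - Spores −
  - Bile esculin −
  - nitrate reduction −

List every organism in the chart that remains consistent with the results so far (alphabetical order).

Bile esculin −: excludes Listeria monocytogenes — 9 left.
Spores −: excludes Bacillus subtilis, Bacillus cereus, Bacillus anthracis — 6 left.
nitrate reduction −: excludes Nocardia asteroides, Corynebacterium diphtheriae — 4 left.

Arcanobacterium haemolyticum, Corynebacterium jeikeium, Erysipelothrix rhusiopathiae, Lactobacillus acidophilus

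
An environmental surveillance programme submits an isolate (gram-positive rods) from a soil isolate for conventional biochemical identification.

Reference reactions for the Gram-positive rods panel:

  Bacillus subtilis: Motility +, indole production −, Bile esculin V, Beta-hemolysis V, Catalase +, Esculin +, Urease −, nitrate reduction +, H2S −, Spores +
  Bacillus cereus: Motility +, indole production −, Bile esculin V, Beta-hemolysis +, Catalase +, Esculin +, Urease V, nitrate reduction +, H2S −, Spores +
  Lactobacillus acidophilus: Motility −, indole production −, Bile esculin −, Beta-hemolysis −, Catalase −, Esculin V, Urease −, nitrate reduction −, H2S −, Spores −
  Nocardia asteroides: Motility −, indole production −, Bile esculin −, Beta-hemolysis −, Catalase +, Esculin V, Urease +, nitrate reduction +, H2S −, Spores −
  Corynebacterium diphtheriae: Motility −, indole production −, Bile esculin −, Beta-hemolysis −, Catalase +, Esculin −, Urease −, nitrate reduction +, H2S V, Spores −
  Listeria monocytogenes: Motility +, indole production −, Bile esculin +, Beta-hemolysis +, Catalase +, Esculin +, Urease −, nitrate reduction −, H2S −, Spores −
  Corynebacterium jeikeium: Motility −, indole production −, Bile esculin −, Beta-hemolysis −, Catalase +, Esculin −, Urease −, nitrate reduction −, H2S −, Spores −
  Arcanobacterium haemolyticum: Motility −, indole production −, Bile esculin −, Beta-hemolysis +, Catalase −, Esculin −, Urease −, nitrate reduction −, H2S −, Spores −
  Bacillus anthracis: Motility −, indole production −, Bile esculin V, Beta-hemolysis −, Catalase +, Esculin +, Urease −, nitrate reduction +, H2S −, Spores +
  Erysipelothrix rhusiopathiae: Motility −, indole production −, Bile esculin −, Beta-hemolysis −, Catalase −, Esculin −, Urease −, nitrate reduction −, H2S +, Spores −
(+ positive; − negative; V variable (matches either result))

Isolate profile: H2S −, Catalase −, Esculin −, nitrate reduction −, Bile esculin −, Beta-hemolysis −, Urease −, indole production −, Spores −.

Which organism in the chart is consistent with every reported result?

Spores −: excludes Bacillus subtilis, Bacillus cereus, Bacillus anthracis — 7 left.
Esculin −: excludes Listeria monocytogenes — 6 left.
Beta-hemolysis −: excludes Arcanobacterium haemolyticum — 5 left.
Catalase −: excludes Nocardia asteroides, Corynebacterium diphtheriae, Corynebacterium jeikeium — 2 left.
H2S −: excludes Erysipelothrix rhusiopathiae — 1 left.
nitrate reduction −: the one remaining candidate is consistent.
Bile esculin −: the one remaining candidate is consistent.
Urease −: the one remaining candidate is consistent.
indole production −: the one remaining candidate is consistent.

Lactobacillus acidophilus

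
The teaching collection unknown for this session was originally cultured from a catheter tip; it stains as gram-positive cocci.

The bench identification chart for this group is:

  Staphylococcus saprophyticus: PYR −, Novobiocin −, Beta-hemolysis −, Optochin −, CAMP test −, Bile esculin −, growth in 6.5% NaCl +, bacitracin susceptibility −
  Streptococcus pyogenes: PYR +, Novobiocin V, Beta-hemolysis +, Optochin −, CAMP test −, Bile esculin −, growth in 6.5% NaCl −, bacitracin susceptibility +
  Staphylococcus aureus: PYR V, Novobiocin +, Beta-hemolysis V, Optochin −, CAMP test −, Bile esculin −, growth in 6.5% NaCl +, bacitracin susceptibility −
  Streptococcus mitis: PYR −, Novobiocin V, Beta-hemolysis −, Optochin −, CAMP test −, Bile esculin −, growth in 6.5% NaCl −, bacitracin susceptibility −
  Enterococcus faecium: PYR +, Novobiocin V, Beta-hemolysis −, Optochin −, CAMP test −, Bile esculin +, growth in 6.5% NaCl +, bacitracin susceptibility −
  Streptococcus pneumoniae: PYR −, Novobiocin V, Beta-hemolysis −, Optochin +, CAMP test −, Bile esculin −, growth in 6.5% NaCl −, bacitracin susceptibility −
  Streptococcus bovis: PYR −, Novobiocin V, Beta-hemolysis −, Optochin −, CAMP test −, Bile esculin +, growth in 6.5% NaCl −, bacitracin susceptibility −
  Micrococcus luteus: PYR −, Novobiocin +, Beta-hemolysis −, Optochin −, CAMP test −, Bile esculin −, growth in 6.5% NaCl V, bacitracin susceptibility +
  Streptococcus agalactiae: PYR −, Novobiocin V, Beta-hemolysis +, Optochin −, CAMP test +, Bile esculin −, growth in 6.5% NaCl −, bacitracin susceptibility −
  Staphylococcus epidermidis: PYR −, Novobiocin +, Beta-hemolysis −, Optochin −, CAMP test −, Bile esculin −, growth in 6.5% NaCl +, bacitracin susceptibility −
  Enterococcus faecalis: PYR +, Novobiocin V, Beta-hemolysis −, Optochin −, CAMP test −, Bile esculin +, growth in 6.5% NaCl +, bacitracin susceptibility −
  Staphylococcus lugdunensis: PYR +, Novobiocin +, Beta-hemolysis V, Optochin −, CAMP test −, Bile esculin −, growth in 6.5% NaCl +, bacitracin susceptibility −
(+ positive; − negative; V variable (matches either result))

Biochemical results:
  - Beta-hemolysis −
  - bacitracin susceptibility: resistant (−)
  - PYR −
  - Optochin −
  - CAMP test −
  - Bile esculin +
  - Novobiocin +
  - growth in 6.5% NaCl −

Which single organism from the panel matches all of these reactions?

Streptococcus bovis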